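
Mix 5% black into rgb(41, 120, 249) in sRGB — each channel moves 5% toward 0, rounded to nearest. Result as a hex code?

#2772ED

Per channel, c → c + 0.05(0 − c):
  R: 41 − 2.05 = 38.95 → 39
  G: 120 + 0.05×(0−120) = 120 − 6 = 114 → 114
  B: 249 − 12.45 = 236.55 → 237
rgb(39, 114, 237) = #2772ED.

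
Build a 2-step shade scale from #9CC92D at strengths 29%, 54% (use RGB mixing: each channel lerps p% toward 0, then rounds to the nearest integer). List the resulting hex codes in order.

#9CC92D is rgb(156, 201, 45).
29%: (156 − 45.24 = 110.76→111, 201 − 58.29 = 142.71→143, 45 − 13.05 = 31.95→32) → #6F8F20
54%: (156 − 84.24 = 71.76→72, 201 − 108.54 = 92.46→92, 45 − 24.3 = 20.7→21) → #485C15

#6F8F20, #485C15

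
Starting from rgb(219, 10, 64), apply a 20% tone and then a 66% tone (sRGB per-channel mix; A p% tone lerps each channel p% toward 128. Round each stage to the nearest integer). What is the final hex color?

#99606f

A 20% tone moves each channel 20% toward 128:
  R: 219 + 0.2×(128−219) = 219 − 18.2 = 200.8 → 201
  G: 10 + 0.2×(128−10) = 10 + 23.6 = 33.6 → 34
  B: 64 + 0.2×(128−64) = 64 + 12.8 = 76.8 → 77
After the tone: rgb(201, 34, 77) = #c9224d.
Lerp each channel 66% toward 128:
  R: 201 + 0.66×(128−201) = 201 − 48.18 = 152.82 → 153
  G: 34 + 0.66×(128−34) = 34 + 62.04 = 96.04 → 96
  B: 77 + 33.66 = 110.66 → 111
rgb(153, 96, 111) = #99606f.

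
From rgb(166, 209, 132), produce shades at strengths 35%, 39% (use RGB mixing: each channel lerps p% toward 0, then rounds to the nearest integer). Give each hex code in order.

#6c8856, #657f51

35%: (166 − 58.1 = 107.9→108, 209 − 73.15 = 135.85→136, 132 − 46.2 = 85.8→86) → #6c8856
39%: (166 − 64.74 = 101.26→101, 209 − 81.51 = 127.49→127, 132 − 51.48 = 80.52→81) → #657f51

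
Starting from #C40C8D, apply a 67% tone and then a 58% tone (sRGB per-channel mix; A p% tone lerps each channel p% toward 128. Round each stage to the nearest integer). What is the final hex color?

#C40C8D is rgb(196, 12, 141).
Per channel, c → c + 0.67(128 − c):
  R: 196 + 0.67×(128−196) = 196 − 45.56 = 150.44 → 150
  G: 12 + 0.67×(128−12) = 12 + 77.72 = 89.72 → 90
  B: 141 + 0.67×(128−141) = 141 − 8.71 = 132.29 → 132
After the tone: rgb(150, 90, 132) = #965A84.
Lerp each channel 58% toward 128:
  R: 150 − 12.76 = 137.24 → 137
  G: 90 + 0.58×(128−90) = 90 + 22.04 = 112.04 → 112
  B: 132 + 0.58×(128−132) = 132 − 2.32 = 129.68 → 130
rgb(137, 112, 130) = #897082.

#897082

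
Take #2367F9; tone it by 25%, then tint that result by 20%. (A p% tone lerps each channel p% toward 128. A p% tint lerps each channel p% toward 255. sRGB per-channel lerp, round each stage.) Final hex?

#618AE2

#2367F9 is rgb(35, 103, 249).
A 25% tone moves each channel 25% toward 128:
  R: 35 + 23.25 = 58.25 → 58
  G: 103 + 0.25×(128−103) = 103 + 6.25 = 109.25 → 109
  B: 249 + 0.25×(128−249) = 249 − 30.25 = 218.75 → 219
After the tone: rgb(58, 109, 219) = #3A6DDB.
Per channel, c → c + 0.2(255 − c):
  R: 58 + 39.4 = 97.4 → 97
  G: 109 + 0.2×(255−109) = 109 + 29.2 = 138.2 → 138
  B: 219 + 0.2×(255−219) = 219 + 7.2 = 226.2 → 226
rgb(97, 138, 226) = #618AE2.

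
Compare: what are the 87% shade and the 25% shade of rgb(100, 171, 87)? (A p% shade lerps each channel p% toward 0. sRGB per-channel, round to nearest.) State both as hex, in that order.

87% shade:
  R: 100 − 87 = 13 → 13
  G: 171 − 148.77 = 22.23 → 22
  B: 87 − 75.69 = 11.31 → 11
  → #0d160b
25% shade:
  R: 100 + 0.25×(0−100) = 100 − 25 = 75 → 75
  G: 171 − 42.75 = 128.25 → 128
  B: 87 + 0.25×(0−87) = 87 − 21.75 = 65.25 → 65
  → #4b8041

#0d160b, #4b8041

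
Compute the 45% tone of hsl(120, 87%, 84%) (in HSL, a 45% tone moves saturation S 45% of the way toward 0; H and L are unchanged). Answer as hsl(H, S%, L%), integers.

hsl(120, 48%, 84%)

S moves 45% from 87 toward 0: 87 − 39.15 = 47.85 → 48.
H and L are unchanged.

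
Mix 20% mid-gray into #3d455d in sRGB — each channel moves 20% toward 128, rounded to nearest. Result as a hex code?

#3d455d is rgb(61, 69, 93).
Per channel, c → c + 0.2(128 − c):
  R: 61 + 0.2×(128−61) = 61 + 13.4 = 74.4 → 74
  G: 69 + 11.8 = 80.8 → 81
  B: 93 + 0.2×(128−93) = 93 + 7 = 100 → 100
rgb(74, 81, 100) = #4a5164.

#4a5164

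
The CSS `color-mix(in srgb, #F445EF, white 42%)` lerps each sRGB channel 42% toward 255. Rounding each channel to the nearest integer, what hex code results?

#F993F6

#F445EF is rgb(244, 69, 239).
Lerp each channel 42% toward 255:
  R: 244 + 0.42×(255−244) = 244 + 4.62 = 248.62 → 249
  G: 69 + 0.42×(255−69) = 69 + 78.12 = 147.12 → 147
  B: 239 + 0.42×(255−239) = 239 + 6.72 = 245.72 → 246
rgb(249, 147, 246) = #F993F6.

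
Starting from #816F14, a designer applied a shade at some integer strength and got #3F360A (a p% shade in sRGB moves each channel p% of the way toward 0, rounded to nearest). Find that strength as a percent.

51%

#816F14 is rgb(129, 111, 20); #3F360A is rgb(63, 54, 10).
On the R channel (widest range): 63 ≈ 129 + (p/100)(0 − 129), so p ≈ 100×(63 − 129)/(0 − 129) = -6600/-129 = 51.16.
p = 51 reproduces all three channels after rounding.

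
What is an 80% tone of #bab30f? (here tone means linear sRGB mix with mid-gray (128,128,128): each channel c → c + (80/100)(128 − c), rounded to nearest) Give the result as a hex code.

#bab30f is rgb(186, 179, 15).
Per channel, c → c + 0.8(128 − c):
  R: 186 + 0.8×(128−186) = 186 − 46.4 = 139.6 → 140
  G: 179 + 0.8×(128−179) = 179 − 40.8 = 138.2 → 138
  B: 15 + 90.4 = 105.4 → 105
rgb(140, 138, 105) = #8c8a69.

#8c8a69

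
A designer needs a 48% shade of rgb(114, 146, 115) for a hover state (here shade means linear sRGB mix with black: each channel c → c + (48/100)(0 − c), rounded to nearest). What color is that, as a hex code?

#3B4C3C

Per channel, c → c + 0.48(0 − c):
  R: 114 + 0.48×(0−114) = 114 − 54.72 = 59.28 → 59
  G: 146 + 0.48×(0−146) = 146 − 70.08 = 75.92 → 76
  B: 115 − 55.2 = 59.8 → 60
rgb(59, 76, 60) = #3B4C3C.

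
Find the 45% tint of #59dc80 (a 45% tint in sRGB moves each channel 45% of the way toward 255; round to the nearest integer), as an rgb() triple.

rgb(164, 236, 185)

#59dc80 is rgb(89, 220, 128).
Per channel, c → c + 0.45(255 − c):
  R: 89 + 74.7 = 163.7 → 164
  G: 220 + 0.45×(255−220) = 220 + 15.75 = 235.75 → 236
  B: 128 + 57.15 = 185.15 → 185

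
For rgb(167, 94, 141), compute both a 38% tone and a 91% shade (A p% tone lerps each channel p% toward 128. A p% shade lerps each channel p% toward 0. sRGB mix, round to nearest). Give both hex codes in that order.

#986b88, #0f080d

38% tone:
  R: 167 − 14.82 = 152.18 → 152
  G: 94 + 0.38×(128−94) = 94 + 12.92 = 106.92 → 107
  B: 141 + 0.38×(128−141) = 141 − 4.94 = 136.06 → 136
  → #986b88
91% shade:
  R: 167 − 151.97 = 15.03 → 15
  G: 94 + 0.91×(0−94) = 94 − 85.54 = 8.46 → 8
  B: 141 + 0.91×(0−141) = 141 − 128.31 = 12.69 → 13
  → #0f080d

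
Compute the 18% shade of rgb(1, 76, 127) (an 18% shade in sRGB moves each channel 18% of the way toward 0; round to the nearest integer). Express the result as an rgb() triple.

Lerp each channel 18% toward 0:
  R: 1 − 0.18 = 0.82 → 1
  G: 76 − 13.68 = 62.32 → 62
  B: 127 − 22.86 = 104.14 → 104

rgb(1, 62, 104)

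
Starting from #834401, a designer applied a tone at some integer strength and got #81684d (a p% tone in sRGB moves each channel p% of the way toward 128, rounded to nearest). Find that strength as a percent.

60%

#834401 is rgb(131, 68, 1); #81684d is rgb(129, 104, 77).
On the B channel (widest range): 77 ≈ 1 + (p/100)(128 − 1), so p ≈ 100×(77 − 1)/(128 − 1) = 7600/127 = 59.84.
p = 60 reproduces all three channels after rounding.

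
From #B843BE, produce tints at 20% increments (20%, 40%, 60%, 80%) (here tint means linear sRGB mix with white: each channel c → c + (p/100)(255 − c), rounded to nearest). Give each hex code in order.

#C669CB, #D48ED8, #E3B4E5, #F1D9F2

#B843BE is rgb(184, 67, 190).
20%: (184 + 14.2 = 198.2→198, 67 + 37.6 = 104.6→105, 190 + 13 = 203→203) → #C669CB
40%: (184 + 28.4 = 212.4→212, 67 + 75.2 = 142.2→142, 190 + 26 = 216→216) → #D48ED8
60%: (184 + 42.6 = 226.6→227, 67 + 112.8 = 179.8→180, 190 + 39 = 229→229) → #E3B4E5
80%: (184 + 56.8 = 240.8→241, 67 + 150.4 = 217.4→217, 190 + 52 = 242→242) → #F1D9F2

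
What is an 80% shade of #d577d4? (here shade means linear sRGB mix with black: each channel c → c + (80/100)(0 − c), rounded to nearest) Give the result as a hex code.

#d577d4 is rgb(213, 119, 212).
Lerp each channel 80% toward 0:
  R: 213 + 0.8×(0−213) = 213 − 170.4 = 42.6 → 43
  G: 119 − 95.2 = 23.8 → 24
  B: 212 + 0.8×(0−212) = 212 − 169.6 = 42.4 → 42
rgb(43, 24, 42) = #2b182a.

#2b182a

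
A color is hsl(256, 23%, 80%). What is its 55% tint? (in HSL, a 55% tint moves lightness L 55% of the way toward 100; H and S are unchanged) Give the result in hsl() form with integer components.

L moves 55% from 80 toward 100: 80 + 11 = 91 → 91.
H and S are unchanged.

hsl(256, 23%, 91%)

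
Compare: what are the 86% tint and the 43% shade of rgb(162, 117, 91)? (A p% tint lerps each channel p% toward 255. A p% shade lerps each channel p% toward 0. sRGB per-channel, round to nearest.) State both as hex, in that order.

#f2ece8, #5c4334

86% tint:
  R: 162 + 79.98 = 241.98 → 242
  G: 117 + 0.86×(255−117) = 117 + 118.68 = 235.68 → 236
  B: 91 + 0.86×(255−91) = 91 + 141.04 = 232.04 → 232
  → #f2ece8
43% shade:
  R: 162 + 0.43×(0−162) = 162 − 69.66 = 92.34 → 92
  G: 117 + 0.43×(0−117) = 117 − 50.31 = 66.69 → 67
  B: 91 + 0.43×(0−91) = 91 − 39.13 = 51.87 → 52
  → #5c4334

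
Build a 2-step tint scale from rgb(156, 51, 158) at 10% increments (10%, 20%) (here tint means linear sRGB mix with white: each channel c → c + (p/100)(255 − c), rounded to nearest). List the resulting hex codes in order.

#a647a8, #b05cb1

10%: (156 + 9.9 = 165.9→166, 51 + 20.4 = 71.4→71, 158 + 9.7 = 167.7→168) → #a647a8
20%: (156 + 19.8 = 175.8→176, 51 + 40.8 = 91.8→92, 158 + 19.4 = 177.4→177) → #b05cb1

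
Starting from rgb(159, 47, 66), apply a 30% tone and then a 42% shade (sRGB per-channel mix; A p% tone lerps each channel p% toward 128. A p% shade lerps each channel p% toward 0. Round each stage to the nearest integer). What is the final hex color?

#572931

Lerp each channel 30% toward 128:
  R: 159 − 9.3 = 149.7 → 150
  G: 47 + 0.3×(128−47) = 47 + 24.3 = 71.3 → 71
  B: 66 + 0.3×(128−66) = 66 + 18.6 = 84.6 → 85
After the tone: rgb(150, 71, 85) = #964755.
A 42% shade moves each channel 42% toward 0:
  R: 150 − 63 = 87 → 87
  G: 71 + 0.42×(0−71) = 71 − 29.82 = 41.18 → 41
  B: 85 + 0.42×(0−85) = 85 − 35.7 = 49.3 → 49
rgb(87, 41, 49) = #572931.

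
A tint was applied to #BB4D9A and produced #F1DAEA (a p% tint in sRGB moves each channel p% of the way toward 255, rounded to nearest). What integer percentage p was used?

#BB4D9A is rgb(187, 77, 154); #F1DAEA is rgb(241, 218, 234).
On the G channel (widest range): 218 ≈ 77 + (p/100)(255 − 77), so p ≈ 100×(218 − 77)/(255 − 77) = 14100/178 = 79.21.
p = 79 reproduces all three channels after rounding.

79%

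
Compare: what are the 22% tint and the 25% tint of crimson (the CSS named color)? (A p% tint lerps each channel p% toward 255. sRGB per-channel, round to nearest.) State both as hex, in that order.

#E44867, #E54F6D

CSS crimson is rgb(220, 20, 60).
22% tint:
  R: 220 + 0.22×(255−220) = 220 + 7.7 = 227.7 → 228
  G: 20 + 0.22×(255−20) = 20 + 51.7 = 71.7 → 72
  B: 60 + 0.22×(255−60) = 60 + 42.9 = 102.9 → 103
  → #E44867
25% tint:
  R: 220 + 0.25×(255−220) = 220 + 8.75 = 228.75 → 229
  G: 20 + 58.75 = 78.75 → 79
  B: 60 + 0.25×(255−60) = 60 + 48.75 = 108.75 → 109
  → #E54F6D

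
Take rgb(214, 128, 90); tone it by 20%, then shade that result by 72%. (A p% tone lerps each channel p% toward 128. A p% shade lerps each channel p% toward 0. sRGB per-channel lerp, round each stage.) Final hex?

A 20% tone moves each channel 20% toward 128:
  R: 214 + 0.2×(128−214) = 214 − 17.2 = 196.8 → 197
  G: 128 + 0.2×(128−128) = 128 + 0 = 128 → 128
  B: 90 + 0.2×(128−90) = 90 + 7.6 = 97.6 → 98
After the tone: rgb(197, 128, 98) = #C58062.
A 72% shade moves each channel 72% toward 0:
  R: 197 + 0.72×(0−197) = 197 − 141.84 = 55.16 → 55
  G: 128 − 92.16 = 35.84 → 36
  B: 98 + 0.72×(0−98) = 98 − 70.56 = 27.44 → 27
rgb(55, 36, 27) = #37241B.

#37241B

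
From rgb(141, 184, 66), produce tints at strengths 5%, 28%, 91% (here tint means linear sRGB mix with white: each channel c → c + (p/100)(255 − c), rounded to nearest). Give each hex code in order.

5%: (141 + 5.7 = 146.7→147, 184 + 3.55 = 187.55→188, 66 + 9.45 = 75.45→75) → #93bc4b
28%: (141 + 31.92 = 172.92→173, 184 + 19.88 = 203.88→204, 66 + 52.92 = 118.92→119) → #adcc77
91%: (141 + 103.74 = 244.74→245, 184 + 64.61 = 248.61→249, 66 + 171.99 = 237.99→238) → #f5f9ee

#93bc4b, #adcc77, #f5f9ee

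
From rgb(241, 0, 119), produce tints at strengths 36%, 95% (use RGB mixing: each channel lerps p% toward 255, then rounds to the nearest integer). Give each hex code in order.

#f65ca8, #fef2f8

36%: (241 + 5.04 = 246.04→246, 0 + 91.8 = 91.8→92, 119 + 48.96 = 167.96→168) → #f65ca8
95%: (241 + 13.3 = 254.3→254, 0 + 242.25 = 242.25→242, 119 + 129.2 = 248.2→248) → #fef2f8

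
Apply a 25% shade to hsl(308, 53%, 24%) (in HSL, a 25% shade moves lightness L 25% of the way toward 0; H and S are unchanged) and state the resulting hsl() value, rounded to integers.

hsl(308, 53%, 18%)

L moves 25% from 24 toward 0: 24 − 6 = 18 → 18.
H and S are unchanged.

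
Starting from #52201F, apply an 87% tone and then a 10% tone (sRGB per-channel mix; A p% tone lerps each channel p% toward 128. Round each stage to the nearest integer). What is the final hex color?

#52201F is rgb(82, 32, 31).
An 87% tone moves each channel 87% toward 128:
  R: 82 + 40.02 = 122.02 → 122
  G: 32 + 83.52 = 115.52 → 116
  B: 31 + 84.39 = 115.39 → 115
After the tone: rgb(122, 116, 115) = #7A7473.
Lerp each channel 10% toward 128:
  R: 122 + 0.6 = 122.6 → 123
  G: 116 + 0.1×(128−116) = 116 + 1.2 = 117.2 → 117
  B: 115 + 1.3 = 116.3 → 116
rgb(123, 117, 116) = #7B7574.

#7B7574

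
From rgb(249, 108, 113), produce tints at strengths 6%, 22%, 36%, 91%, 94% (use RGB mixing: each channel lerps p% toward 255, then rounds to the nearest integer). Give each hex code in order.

#F9757A, #FA8C90, #FBA1A4, #FEF2F2, #FFF6F6

6%: (249→249, 108 + 8.82 = 116.82→117, 113 + 8.52 = 121.52→122) → #F9757A
22%: (249 + 1.32 = 250.32→250, 108 + 32.34 = 140.34→140, 113 + 31.24 = 144.24→144) → #FA8C90
36%: (249 + 2.16 = 251.16→251, 108 + 52.92 = 160.92→161, 113 + 51.12 = 164.12→164) → #FBA1A4
91%: (249 + 5.46 = 254.46→254, 108 + 133.77 = 241.77→242, 113 + 129.22 = 242.22→242) → #FEF2F2
94%: (249 + 5.64 = 254.64→255, 108 + 138.18 = 246.18→246, 113 + 133.48 = 246.48→246) → #FFF6F6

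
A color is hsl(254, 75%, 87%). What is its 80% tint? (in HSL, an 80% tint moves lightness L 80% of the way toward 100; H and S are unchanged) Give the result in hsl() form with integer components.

hsl(254, 75%, 97%)

L moves 80% from 87 toward 100: 87 + 10.4 = 97.4 → 97.
H and S are unchanged.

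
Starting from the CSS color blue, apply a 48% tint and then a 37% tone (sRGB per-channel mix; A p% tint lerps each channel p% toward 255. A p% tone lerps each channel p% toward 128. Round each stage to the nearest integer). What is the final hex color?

#7C7CD0

CSS blue is rgb(0, 0, 255).
Per channel, c → c + 0.48(255 − c):
  R: 0 + 122.4 = 122.4 → 122
  G: 0 + 122.4 = 122.4 → 122
  B: 255 + 0.48×(255−255) = 255 + 0 = 255 → 255
After the tint: rgb(122, 122, 255) = #7A7AFF.
Lerp each channel 37% toward 128:
  R: 122 + 0.37×(128−122) = 122 + 2.22 = 124.22 → 124
  G: 122 + 2.22 = 124.22 → 124
  B: 255 + 0.37×(128−255) = 255 − 46.99 = 208.01 → 208
rgb(124, 124, 208) = #7C7CD0.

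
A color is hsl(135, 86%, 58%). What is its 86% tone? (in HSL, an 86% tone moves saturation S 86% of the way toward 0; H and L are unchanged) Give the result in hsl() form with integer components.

S moves 86% from 86 toward 0: 86 − 73.96 = 12.04 → 12.
H and L are unchanged.

hsl(135, 12%, 58%)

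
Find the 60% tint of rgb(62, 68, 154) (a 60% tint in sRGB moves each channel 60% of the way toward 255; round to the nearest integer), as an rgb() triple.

Lerp each channel 60% toward 255:
  R: 62 + 115.8 = 177.8 → 178
  G: 68 + 112.2 = 180.2 → 180
  B: 154 + 60.6 = 214.6 → 215

rgb(178, 180, 215)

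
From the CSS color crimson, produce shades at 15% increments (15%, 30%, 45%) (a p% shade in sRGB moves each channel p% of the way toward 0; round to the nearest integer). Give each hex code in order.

#bb1133, #9a0e2a, #790b21

CSS crimson is rgb(220, 20, 60).
15%: (220 − 33 = 187→187, 20 − 3 = 17→17, 60 − 9 = 51→51) → #bb1133
30%: (220 − 66 = 154→154, 20 − 6 = 14→14, 60 − 18 = 42→42) → #9a0e2a
45%: (220 − 99 = 121→121, 20 − 9 = 11→11, 60 − 27 = 33→33) → #790b21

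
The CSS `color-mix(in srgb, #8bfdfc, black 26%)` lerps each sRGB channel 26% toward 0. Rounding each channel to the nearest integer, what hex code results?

#8bfdfc is rgb(139, 253, 252).
Per channel, c → c + 0.26(0 − c):
  R: 139 + 0.26×(0−139) = 139 − 36.14 = 102.86 → 103
  G: 253 + 0.26×(0−253) = 253 − 65.78 = 187.22 → 187
  B: 252 + 0.26×(0−252) = 252 − 65.52 = 186.48 → 186
rgb(103, 187, 186) = #67bbba.

#67bbba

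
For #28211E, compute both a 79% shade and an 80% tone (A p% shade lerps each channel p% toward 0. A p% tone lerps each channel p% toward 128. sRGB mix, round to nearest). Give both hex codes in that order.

#080706, #6E6D6C

#28211E is rgb(40, 33, 30).
79% shade:
  R: 40 + 0.79×(0−40) = 40 − 31.6 = 8.4 → 8
  G: 33 − 26.07 = 6.93 → 7
  B: 30 − 23.7 = 6.3 → 6
  → #080706
80% tone:
  R: 40 + 70.4 = 110.4 → 110
  G: 33 + 76 = 109 → 109
  B: 30 + 78.4 = 108.4 → 108
  → #6E6D6C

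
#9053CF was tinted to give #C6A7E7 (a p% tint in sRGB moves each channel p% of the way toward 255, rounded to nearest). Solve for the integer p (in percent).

#9053CF is rgb(144, 83, 207); #C6A7E7 is rgb(198, 167, 231).
On the G channel (widest range): 167 ≈ 83 + (p/100)(255 − 83), so p ≈ 100×(167 − 83)/(255 − 83) = 8400/172 = 48.84.
p = 49 reproduces all three channels after rounding.

49%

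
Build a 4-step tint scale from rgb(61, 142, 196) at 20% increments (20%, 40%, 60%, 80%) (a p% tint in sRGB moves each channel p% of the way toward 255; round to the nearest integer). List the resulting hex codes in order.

20%: (61 + 38.8 = 99.8→100, 142 + 22.6 = 164.6→165, 196 + 11.8 = 207.8→208) → #64a5d0
40%: (61 + 77.6 = 138.6→139, 142 + 45.2 = 187.2→187, 196 + 23.6 = 219.6→220) → #8bbbdc
60%: (61 + 116.4 = 177.4→177, 142 + 67.8 = 209.8→210, 196 + 35.4 = 231.4→231) → #b1d2e7
80%: (61 + 155.2 = 216.2→216, 142 + 90.4 = 232.4→232, 196 + 47.2 = 243.2→243) → #d8e8f3

#64a5d0, #8bbbdc, #b1d2e7, #d8e8f3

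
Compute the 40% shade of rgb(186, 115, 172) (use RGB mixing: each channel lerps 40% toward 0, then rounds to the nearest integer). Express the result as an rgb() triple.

rgb(112, 69, 103)

A 40% shade moves each channel 40% toward 0:
  R: 186 − 74.4 = 111.6 → 112
  G: 115 − 46 = 69 → 69
  B: 172 − 68.8 = 103.2 → 103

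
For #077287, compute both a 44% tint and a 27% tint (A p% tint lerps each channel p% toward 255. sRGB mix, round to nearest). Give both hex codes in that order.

#077287 is rgb(7, 114, 135).
44% tint:
  R: 7 + 109.12 = 116.12 → 116
  G: 114 + 0.44×(255−114) = 114 + 62.04 = 176.04 → 176
  B: 135 + 52.8 = 187.8 → 188
  → #74b0bc
27% tint:
  R: 7 + 66.96 = 73.96 → 74
  G: 114 + 0.27×(255−114) = 114 + 38.07 = 152.07 → 152
  B: 135 + 0.27×(255−135) = 135 + 32.4 = 167.4 → 167
  → #4a98a7

#74b0bc, #4a98a7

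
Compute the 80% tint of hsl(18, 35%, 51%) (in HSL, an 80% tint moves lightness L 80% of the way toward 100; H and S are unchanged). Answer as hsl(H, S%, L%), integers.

hsl(18, 35%, 90%)

L moves 80% from 51 toward 100: 51 + 39.2 = 90.2 → 90.
H and S are unchanged.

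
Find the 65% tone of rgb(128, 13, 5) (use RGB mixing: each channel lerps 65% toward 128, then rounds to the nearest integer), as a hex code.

#805855

Per channel, c → c + 0.65(128 − c):
  R: 128 + 0.65×(128−128) = 128 + 0 = 128 → 128
  G: 13 + 74.75 = 87.75 → 88
  B: 5 + 0.65×(128−5) = 5 + 79.95 = 84.95 → 85
rgb(128, 88, 85) = #805855.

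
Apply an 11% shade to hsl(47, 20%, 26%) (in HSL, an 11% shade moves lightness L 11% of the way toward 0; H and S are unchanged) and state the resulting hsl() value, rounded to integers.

hsl(47, 20%, 23%)

L moves 11% from 26 toward 0: 26 − 2.86 = 23.14 → 23.
H and S are unchanged.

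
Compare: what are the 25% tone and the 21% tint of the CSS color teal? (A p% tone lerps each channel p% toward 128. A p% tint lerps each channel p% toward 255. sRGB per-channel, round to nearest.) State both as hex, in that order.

CSS teal is rgb(0, 128, 128).
25% tone:
  R: 0 + 0.25×(128−0) = 0 + 32 = 32 → 32
  G: 128 + 0.25×(128−128) = 128 + 0 = 128 → 128
  B: 128 + 0.25×(128−128) = 128 + 0 = 128 → 128
  → #208080
21% tint:
  R: 0 + 0.21×(255−0) = 0 + 53.55 = 53.55 → 54
  G: 128 + 0.21×(255−128) = 128 + 26.67 = 154.67 → 155
  B: 128 + 26.67 = 154.67 → 155
  → #369b9b

#208080, #369b9b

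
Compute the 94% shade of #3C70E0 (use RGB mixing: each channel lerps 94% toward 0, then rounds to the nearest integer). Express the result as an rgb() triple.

rgb(4, 7, 13)

#3C70E0 is rgb(60, 112, 224).
Lerp each channel 94% toward 0:
  R: 60 − 56.4 = 3.6 → 4
  G: 112 − 105.28 = 6.72 → 7
  B: 224 + 0.94×(0−224) = 224 − 210.56 = 13.44 → 13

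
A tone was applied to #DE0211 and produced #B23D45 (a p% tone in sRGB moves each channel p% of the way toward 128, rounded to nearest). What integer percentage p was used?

#DE0211 is rgb(222, 2, 17); #B23D45 is rgb(178, 61, 69).
On the G channel (widest range): 61 ≈ 2 + (p/100)(128 − 2), so p ≈ 100×(61 − 2)/(128 − 2) = 5900/126 = 46.83.
p = 47 reproduces all three channels after rounding.

47%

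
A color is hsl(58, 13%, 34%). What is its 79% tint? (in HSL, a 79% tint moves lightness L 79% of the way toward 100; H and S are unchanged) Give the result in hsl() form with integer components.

L moves 79% from 34 toward 100: 34 + 52.14 = 86.14 → 86.
H and S are unchanged.

hsl(58, 13%, 86%)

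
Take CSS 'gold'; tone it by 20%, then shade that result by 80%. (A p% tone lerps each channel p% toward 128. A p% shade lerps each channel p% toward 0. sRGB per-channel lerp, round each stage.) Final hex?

#2E2805

CSS gold is rgb(255, 215, 0).
Per channel, c → c + 0.2(128 − c):
  R: 255 − 25.4 = 229.6 → 230
  G: 215 − 17.4 = 197.6 → 198
  B: 0 + 0.2×(128−0) = 0 + 25.6 = 25.6 → 26
After the tone: rgb(230, 198, 26) = #E6C61A.
Lerp each channel 80% toward 0:
  R: 230 + 0.8×(0−230) = 230 − 184 = 46 → 46
  G: 198 − 158.4 = 39.6 → 40
  B: 26 + 0.8×(0−26) = 26 − 20.8 = 5.2 → 5
rgb(46, 40, 5) = #2E2805.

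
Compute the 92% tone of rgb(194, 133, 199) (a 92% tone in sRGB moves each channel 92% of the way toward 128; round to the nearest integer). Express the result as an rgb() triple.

A 92% tone moves each channel 92% toward 128:
  R: 194 + 0.92×(128−194) = 194 − 60.72 = 133.28 → 133
  G: 133 + 0.92×(128−133) = 133 − 4.6 = 128.4 → 128
  B: 199 + 0.92×(128−199) = 199 − 65.32 = 133.68 → 134

rgb(133, 128, 134)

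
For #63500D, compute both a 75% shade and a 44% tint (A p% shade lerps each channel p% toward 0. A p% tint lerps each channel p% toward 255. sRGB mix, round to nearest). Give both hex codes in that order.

#191403, #A89D77

#63500D is rgb(99, 80, 13).
75% shade:
  R: 99 + 0.75×(0−99) = 99 − 74.25 = 24.75 → 25
  G: 80 − 60 = 20 → 20
  B: 13 + 0.75×(0−13) = 13 − 9.75 = 3.25 → 3
  → #191403
44% tint:
  R: 99 + 0.44×(255−99) = 99 + 68.64 = 167.64 → 168
  G: 80 + 0.44×(255−80) = 80 + 77 = 157 → 157
  B: 13 + 106.48 = 119.48 → 119
  → #A89D77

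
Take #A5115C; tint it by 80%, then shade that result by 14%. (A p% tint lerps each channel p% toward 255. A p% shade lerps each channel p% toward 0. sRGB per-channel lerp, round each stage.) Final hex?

#CCB2BF

#A5115C is rgb(165, 17, 92).
Lerp each channel 80% toward 255:
  R: 165 + 72 = 237 → 237
  G: 17 + 0.8×(255−17) = 17 + 190.4 = 207.4 → 207
  B: 92 + 0.8×(255−92) = 92 + 130.4 = 222.4 → 222
After the tint: rgb(237, 207, 222) = #EDCFDE.
Lerp each channel 14% toward 0:
  R: 237 − 33.18 = 203.82 → 204
  G: 207 − 28.98 = 178.02 → 178
  B: 222 − 31.08 = 190.92 → 191
rgb(204, 178, 191) = #CCB2BF.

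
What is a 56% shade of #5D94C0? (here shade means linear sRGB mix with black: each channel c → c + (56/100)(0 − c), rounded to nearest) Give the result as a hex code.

#5D94C0 is rgb(93, 148, 192).
A 56% shade moves each channel 56% toward 0:
  R: 93 − 52.08 = 40.92 → 41
  G: 148 + 0.56×(0−148) = 148 − 82.88 = 65.12 → 65
  B: 192 + 0.56×(0−192) = 192 − 107.52 = 84.48 → 84
rgb(41, 65, 84) = #294154.

#294154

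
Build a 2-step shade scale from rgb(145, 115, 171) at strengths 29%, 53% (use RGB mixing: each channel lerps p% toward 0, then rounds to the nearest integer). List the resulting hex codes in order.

#675279, #443650

29%: (145 − 42.05 = 102.95→103, 115 − 33.35 = 81.65→82, 171 − 49.59 = 121.41→121) → #675279
53%: (145 − 76.85 = 68.15→68, 115 − 60.95 = 54.05→54, 171 − 90.63 = 80.37→80) → #443650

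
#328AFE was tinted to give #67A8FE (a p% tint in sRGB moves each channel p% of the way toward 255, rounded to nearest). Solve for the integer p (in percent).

26%

#328AFE is rgb(50, 138, 254); #67A8FE is rgb(103, 168, 254).
On the R channel (widest range): 103 ≈ 50 + (p/100)(255 − 50), so p ≈ 100×(103 − 50)/(255 − 50) = 5300/205 = 25.85.
p = 26 reproduces all three channels after rounding.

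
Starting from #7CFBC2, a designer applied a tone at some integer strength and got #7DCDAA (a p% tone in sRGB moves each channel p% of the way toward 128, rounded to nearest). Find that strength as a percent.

37%

#7CFBC2 is rgb(124, 251, 194); #7DCDAA is rgb(125, 205, 170).
On the G channel (widest range): 205 ≈ 251 + (p/100)(128 − 251), so p ≈ 100×(205 − 251)/(128 − 251) = -4600/-123 = 37.40.
p = 37 reproduces all three channels after rounding.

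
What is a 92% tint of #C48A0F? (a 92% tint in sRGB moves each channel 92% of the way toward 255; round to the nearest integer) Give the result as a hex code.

#C48A0F is rgb(196, 138, 15).
A 92% tint moves each channel 92% toward 255:
  R: 196 + 54.28 = 250.28 → 250
  G: 138 + 107.64 = 245.64 → 246
  B: 15 + 0.92×(255−15) = 15 + 220.8 = 235.8 → 236
rgb(250, 246, 236) = #FAF6EC.

#FAF6EC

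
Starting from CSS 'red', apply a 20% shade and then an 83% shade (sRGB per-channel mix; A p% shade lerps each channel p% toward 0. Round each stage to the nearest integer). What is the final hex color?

CSS red is rgb(255, 0, 0).
Lerp each channel 20% toward 0:
  R: 255 − 51 = 204 → 204
  G: 0 + 0.2×(0−0) = 0 + 0 = 0 → 0
  B: 0 + 0.2×(0−0) = 0 + 0 = 0 → 0
After the shade: rgb(204, 0, 0) = #cc0000.
Per channel, c → c + 0.83(0 − c):
  R: 204 + 0.83×(0−204) = 204 − 169.32 = 34.68 → 35
  G: 0 + 0 = 0 → 0
  B: 0 + 0.83×(0−0) = 0 + 0 = 0 → 0
rgb(35, 0, 0) = #230000.

#230000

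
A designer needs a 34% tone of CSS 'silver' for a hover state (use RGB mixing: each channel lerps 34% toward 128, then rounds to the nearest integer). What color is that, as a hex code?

CSS silver is rgb(192, 192, 192).
Per channel, c → c + 0.34(128 − c):
  R: 192 + 0.34×(128−192) = 192 − 21.76 = 170.24 → 170
  G: 192 − 21.76 = 170.24 → 170
  B: 192 − 21.76 = 170.24 → 170
rgb(170, 170, 170) = #aaaaaa.

#aaaaaa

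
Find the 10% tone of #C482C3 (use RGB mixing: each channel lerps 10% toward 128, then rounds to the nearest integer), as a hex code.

#BD82BC

#C482C3 is rgb(196, 130, 195).
A 10% tone moves each channel 10% toward 128:
  R: 196 − 6.8 = 189.2 → 189
  G: 130 + 0.1×(128−130) = 130 − 0.2 = 129.8 → 130
  B: 195 + 0.1×(128−195) = 195 − 6.7 = 188.3 → 188
rgb(189, 130, 188) = #BD82BC.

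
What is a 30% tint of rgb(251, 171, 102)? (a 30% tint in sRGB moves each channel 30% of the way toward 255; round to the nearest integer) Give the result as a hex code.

A 30% tint moves each channel 30% toward 255:
  R: 251 + 0.3×(255−251) = 251 + 1.2 = 252.2 → 252
  G: 171 + 0.3×(255−171) = 171 + 25.2 = 196.2 → 196
  B: 102 + 45.9 = 147.9 → 148
rgb(252, 196, 148) = #fcc494.

#fcc494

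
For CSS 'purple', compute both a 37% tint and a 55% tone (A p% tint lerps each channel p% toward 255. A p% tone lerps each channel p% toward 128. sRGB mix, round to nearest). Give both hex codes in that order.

CSS purple is rgb(128, 0, 128).
37% tint:
  R: 128 + 0.37×(255−128) = 128 + 46.99 = 174.99 → 175
  G: 0 + 94.35 = 94.35 → 94
  B: 128 + 0.37×(255−128) = 128 + 46.99 = 174.99 → 175
  → #af5eaf
55% tone:
  R: 128 + 0 = 128 → 128
  G: 0 + 0.55×(128−0) = 0 + 70.4 = 70.4 → 70
  B: 128 + 0.55×(128−128) = 128 + 0 = 128 → 128
  → #804680

#af5eaf, #804680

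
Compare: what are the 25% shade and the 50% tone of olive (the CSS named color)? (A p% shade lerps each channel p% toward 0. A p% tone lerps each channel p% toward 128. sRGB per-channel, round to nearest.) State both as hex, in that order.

CSS olive is rgb(128, 128, 0).
25% shade:
  R: 128 − 32 = 96 → 96
  G: 128 + 0.25×(0−128) = 128 − 32 = 96 → 96
  B: 0 + 0 = 0 → 0
  → #606000
50% tone:
  R: 128 + 0.5×(128−128) = 128 + 0 = 128 → 128
  G: 128 + 0.5×(128−128) = 128 + 0 = 128 → 128
  B: 0 + 64 = 64 → 64
  → #808040

#606000, #808040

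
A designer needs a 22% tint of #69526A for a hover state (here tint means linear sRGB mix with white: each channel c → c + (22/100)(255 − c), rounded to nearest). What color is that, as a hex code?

#69526A is rgb(105, 82, 106).
Per channel, c → c + 0.22(255 − c):
  R: 105 + 33 = 138 → 138
  G: 82 + 38.06 = 120.06 → 120
  B: 106 + 32.78 = 138.78 → 139
rgb(138, 120, 139) = #8A788B.

#8A788B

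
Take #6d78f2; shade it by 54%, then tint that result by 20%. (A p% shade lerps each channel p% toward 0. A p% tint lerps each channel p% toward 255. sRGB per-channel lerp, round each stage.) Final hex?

#6d78f2 is rgb(109, 120, 242).
Per channel, c → c + 0.54(0 − c):
  R: 109 + 0.54×(0−109) = 109 − 58.86 = 50.14 → 50
  G: 120 − 64.8 = 55.2 → 55
  B: 242 + 0.54×(0−242) = 242 − 130.68 = 111.32 → 111
After the shade: rgb(50, 55, 111) = #32376f.
Lerp each channel 20% toward 255:
  R: 50 + 0.2×(255−50) = 50 + 41 = 91 → 91
  G: 55 + 0.2×(255−55) = 55 + 40 = 95 → 95
  B: 111 + 28.8 = 139.8 → 140
rgb(91, 95, 140) = #5b5f8c.

#5b5f8c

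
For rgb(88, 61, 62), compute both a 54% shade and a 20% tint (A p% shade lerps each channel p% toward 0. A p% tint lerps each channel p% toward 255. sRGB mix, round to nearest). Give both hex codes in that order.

54% shade:
  R: 88 + 0.54×(0−88) = 88 − 47.52 = 40.48 → 40
  G: 61 + 0.54×(0−61) = 61 − 32.94 = 28.06 → 28
  B: 62 + 0.54×(0−62) = 62 − 33.48 = 28.52 → 29
  → #281C1D
20% tint:
  R: 88 + 0.2×(255−88) = 88 + 33.4 = 121.4 → 121
  G: 61 + 38.8 = 99.8 → 100
  B: 62 + 0.2×(255−62) = 62 + 38.6 = 100.6 → 101
  → #796465

#281C1D, #796465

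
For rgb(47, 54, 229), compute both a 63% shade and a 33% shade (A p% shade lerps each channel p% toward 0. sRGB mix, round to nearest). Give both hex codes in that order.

#111455, #1F2499

63% shade:
  R: 47 + 0.63×(0−47) = 47 − 29.61 = 17.39 → 17
  G: 54 + 0.63×(0−54) = 54 − 34.02 = 19.98 → 20
  B: 229 − 144.27 = 84.73 → 85
  → #111455
33% shade:
  R: 47 + 0.33×(0−47) = 47 − 15.51 = 31.49 → 31
  G: 54 − 17.82 = 36.18 → 36
  B: 229 − 75.57 = 153.43 → 153
  → #1F2499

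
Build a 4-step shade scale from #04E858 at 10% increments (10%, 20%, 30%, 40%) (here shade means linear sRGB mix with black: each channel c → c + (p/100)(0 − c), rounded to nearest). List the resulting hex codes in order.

#04D14F, #03BA46, #03A23E, #028B35

#04E858 is rgb(4, 232, 88).
10%: (4→4, 232 − 23.2 = 208.8→209, 88 − 8.8 = 79.2→79) → #04D14F
20%: (4 − 0.8 = 3.2→3, 232 − 46.4 = 185.6→186, 88 − 17.6 = 70.4→70) → #03BA46
30%: (4 − 1.2 = 2.8→3, 232 − 69.6 = 162.4→162, 88 − 26.4 = 61.6→62) → #03A23E
40%: (4 − 1.6 = 2.4→2, 232 − 92.8 = 139.2→139, 88 − 35.2 = 52.8→53) → #028B35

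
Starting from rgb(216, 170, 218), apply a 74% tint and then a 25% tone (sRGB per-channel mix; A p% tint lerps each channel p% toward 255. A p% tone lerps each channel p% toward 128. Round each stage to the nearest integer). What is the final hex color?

#d8cfd8

Lerp each channel 74% toward 255:
  R: 216 + 28.86 = 244.86 → 245
  G: 170 + 62.9 = 232.9 → 233
  B: 218 + 0.74×(255−218) = 218 + 27.38 = 245.38 → 245
After the tint: rgb(245, 233, 245) = #f5e9f5.
A 25% tone moves each channel 25% toward 128:
  R: 245 + 0.25×(128−245) = 245 − 29.25 = 215.75 → 216
  G: 233 − 26.25 = 206.75 → 207
  B: 245 + 0.25×(128−245) = 245 − 29.25 = 215.75 → 216
rgb(216, 207, 216) = #d8cfd8.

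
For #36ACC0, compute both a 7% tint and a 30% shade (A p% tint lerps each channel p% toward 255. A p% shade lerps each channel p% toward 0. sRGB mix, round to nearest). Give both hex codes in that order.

#44B2C4, #267886

#36ACC0 is rgb(54, 172, 192).
7% tint:
  R: 54 + 0.07×(255−54) = 54 + 14.07 = 68.07 → 68
  G: 172 + 0.07×(255−172) = 172 + 5.81 = 177.81 → 178
  B: 192 + 4.41 = 196.41 → 196
  → #44B2C4
30% shade:
  R: 54 − 16.2 = 37.8 → 38
  G: 172 + 0.3×(0−172) = 172 − 51.6 = 120.4 → 120
  B: 192 + 0.3×(0−192) = 192 − 57.6 = 134.4 → 134
  → #267886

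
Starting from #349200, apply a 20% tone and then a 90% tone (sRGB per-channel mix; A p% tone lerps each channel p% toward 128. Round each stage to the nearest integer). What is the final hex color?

#349200 is rgb(52, 146, 0).
Per channel, c → c + 0.2(128 − c):
  R: 52 + 0.2×(128−52) = 52 + 15.2 = 67.2 → 67
  G: 146 − 3.6 = 142.4 → 142
  B: 0 + 25.6 = 25.6 → 26
After the tone: rgb(67, 142, 26) = #438E1A.
A 90% tone moves each channel 90% toward 128:
  R: 67 + 0.9×(128−67) = 67 + 54.9 = 121.9 → 122
  G: 142 + 0.9×(128−142) = 142 − 12.6 = 129.4 → 129
  B: 26 + 0.9×(128−26) = 26 + 91.8 = 117.8 → 118
rgb(122, 129, 118) = #7A8176.

#7A8176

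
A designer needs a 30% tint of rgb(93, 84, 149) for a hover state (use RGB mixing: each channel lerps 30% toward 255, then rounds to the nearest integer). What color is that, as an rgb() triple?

rgb(142, 135, 181)

A 30% tint moves each channel 30% toward 255:
  R: 93 + 48.6 = 141.6 → 142
  G: 84 + 51.3 = 135.3 → 135
  B: 149 + 31.8 = 180.8 → 181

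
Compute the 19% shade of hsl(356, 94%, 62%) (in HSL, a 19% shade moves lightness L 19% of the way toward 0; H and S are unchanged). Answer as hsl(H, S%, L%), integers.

hsl(356, 94%, 50%)

L moves 19% from 62 toward 0: 62 − 11.78 = 50.22 → 50.
H and S are unchanged.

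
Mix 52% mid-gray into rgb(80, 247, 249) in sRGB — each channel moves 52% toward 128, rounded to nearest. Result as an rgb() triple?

Lerp each channel 52% toward 128:
  R: 80 + 24.96 = 104.96 → 105
  G: 247 + 0.52×(128−247) = 247 − 61.88 = 185.12 → 185
  B: 249 − 62.92 = 186.08 → 186

rgb(105, 185, 186)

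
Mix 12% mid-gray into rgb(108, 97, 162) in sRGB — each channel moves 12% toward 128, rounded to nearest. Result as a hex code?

Per channel, c → c + 0.12(128 − c):
  R: 108 + 2.4 = 110.4 → 110
  G: 97 + 0.12×(128−97) = 97 + 3.72 = 100.72 → 101
  B: 162 + 0.12×(128−162) = 162 − 4.08 = 157.92 → 158
rgb(110, 101, 158) = #6e659e.

#6e659e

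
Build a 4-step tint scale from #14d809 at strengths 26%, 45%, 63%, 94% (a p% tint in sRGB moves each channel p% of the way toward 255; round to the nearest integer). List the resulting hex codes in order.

#14d809 is rgb(20, 216, 9).
26%: (20 + 61.1 = 81.1→81, 216 + 10.14 = 226.14→226, 9 + 63.96 = 72.96→73) → #51e249
45%: (20 + 105.75 = 125.75→126, 216 + 17.55 = 233.55→234, 9 + 110.7 = 119.7→120) → #7eea78
63%: (20 + 148.05 = 168.05→168, 216 + 24.57 = 240.57→241, 9 + 154.98 = 163.98→164) → #a8f1a4
94%: (20 + 220.9 = 240.9→241, 216 + 36.66 = 252.66→253, 9 + 231.24 = 240.24→240) → #f1fdf0

#51e249, #7eea78, #a8f1a4, #f1fdf0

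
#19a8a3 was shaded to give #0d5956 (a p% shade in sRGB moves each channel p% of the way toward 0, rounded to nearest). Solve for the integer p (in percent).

#19a8a3 is rgb(25, 168, 163); #0d5956 is rgb(13, 89, 86).
On the G channel (widest range): 89 ≈ 168 + (p/100)(0 − 168), so p ≈ 100×(89 − 168)/(0 − 168) = -7900/-168 = 47.02.
p = 47 reproduces all three channels after rounding.

47%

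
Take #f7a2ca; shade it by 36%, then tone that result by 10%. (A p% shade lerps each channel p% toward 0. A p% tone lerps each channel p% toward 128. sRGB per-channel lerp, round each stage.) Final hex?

#9b6a81

#f7a2ca is rgb(247, 162, 202).
Per channel, c → c + 0.36(0 − c):
  R: 247 − 88.92 = 158.08 → 158
  G: 162 + 0.36×(0−162) = 162 − 58.32 = 103.68 → 104
  B: 202 + 0.36×(0−202) = 202 − 72.72 = 129.28 → 129
After the shade: rgb(158, 104, 129) = #9e6881.
Per channel, c → c + 0.1(128 − c):
  R: 158 + 0.1×(128−158) = 158 − 3 = 155 → 155
  G: 104 + 0.1×(128−104) = 104 + 2.4 = 106.4 → 106
  B: 129 + 0.1×(128−129) = 129 − 0.1 = 128.9 → 129
rgb(155, 106, 129) = #9b6a81.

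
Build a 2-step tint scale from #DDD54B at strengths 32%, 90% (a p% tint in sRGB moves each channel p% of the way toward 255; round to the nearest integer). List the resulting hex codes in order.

#DDD54B is rgb(221, 213, 75).
32%: (221 + 10.88 = 231.88→232, 213 + 13.44 = 226.44→226, 75 + 57.6 = 132.6→133) → #E8E285
90%: (221 + 30.6 = 251.6→252, 213 + 37.8 = 250.8→251, 75 + 162 = 237→237) → #FCFBED

#E8E285, #FCFBED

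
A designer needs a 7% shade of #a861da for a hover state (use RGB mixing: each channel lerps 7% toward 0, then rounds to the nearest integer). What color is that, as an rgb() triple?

rgb(156, 90, 203)

#a861da is rgb(168, 97, 218).
A 7% shade moves each channel 7% toward 0:
  R: 168 − 11.76 = 156.24 → 156
  G: 97 + 0.07×(0−97) = 97 − 6.79 = 90.21 → 90
  B: 218 − 15.26 = 202.74 → 203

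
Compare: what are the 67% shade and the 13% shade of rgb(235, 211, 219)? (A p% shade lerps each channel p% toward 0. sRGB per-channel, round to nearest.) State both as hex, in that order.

#4e4648, #ccb8bf

67% shade:
  R: 235 + 0.67×(0−235) = 235 − 157.45 = 77.55 → 78
  G: 211 + 0.67×(0−211) = 211 − 141.37 = 69.63 → 70
  B: 219 − 146.73 = 72.27 → 72
  → #4e4648
13% shade:
  R: 235 − 30.55 = 204.45 → 204
  G: 211 − 27.43 = 183.57 → 184
  B: 219 + 0.13×(0−219) = 219 − 28.47 = 190.53 → 191
  → #ccb8bf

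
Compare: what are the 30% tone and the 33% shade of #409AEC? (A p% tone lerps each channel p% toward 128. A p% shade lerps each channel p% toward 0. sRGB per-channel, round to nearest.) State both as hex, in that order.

#409AEC is rgb(64, 154, 236).
30% tone:
  R: 64 + 0.3×(128−64) = 64 + 19.2 = 83.2 → 83
  G: 154 + 0.3×(128−154) = 154 − 7.8 = 146.2 → 146
  B: 236 + 0.3×(128−236) = 236 − 32.4 = 203.6 → 204
  → #5392CC
33% shade:
  R: 64 − 21.12 = 42.88 → 43
  G: 154 + 0.33×(0−154) = 154 − 50.82 = 103.18 → 103
  B: 236 + 0.33×(0−236) = 236 − 77.88 = 158.12 → 158
  → #2B679E

#5392CC, #2B679E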